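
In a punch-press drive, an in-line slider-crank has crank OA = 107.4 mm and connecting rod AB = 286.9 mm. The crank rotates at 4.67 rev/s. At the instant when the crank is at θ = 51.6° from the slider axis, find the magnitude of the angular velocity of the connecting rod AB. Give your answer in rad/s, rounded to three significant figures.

7.14

ω = 29.34 rad/s (converted from 4.67 rev/s).
The rod makes angle φ with the slider axis where L sinφ = r sinθ; differentiating, L cosφ·φ̇ = r ω cosθ.
L cosφ = √(L² − r² sin²θ) = 0.27428 m.
|ω_rod| = r ω |cosθ| / √(L² − r² sin²θ) = 0.1074·29.34·0.62115/0.27428 = 7.1369 rad/s.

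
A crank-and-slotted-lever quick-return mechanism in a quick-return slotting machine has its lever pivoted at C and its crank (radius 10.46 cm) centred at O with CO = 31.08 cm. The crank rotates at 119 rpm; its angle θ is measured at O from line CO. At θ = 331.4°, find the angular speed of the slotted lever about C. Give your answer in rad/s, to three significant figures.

ω = 12.46 rad/s (from 119 rpm).
Crank pin A relative to C: A = (d + r cosθ, r sinθ); lever angle φ = atan2(r sinθ, d + r cosθ).
Differentiating tanφ: φ̇ = rω(d cosθ + r)/(d² + r² + 2dr cosθ).
d² + r² + 2dr cosθ = |CA|² = 0.164624 m²;  d cosθ + r = +0.37748 m.
|ω_lever| = |0.1046·12.46·+0.37748| / 0.164624 = 2.9889 rad/s.

2.99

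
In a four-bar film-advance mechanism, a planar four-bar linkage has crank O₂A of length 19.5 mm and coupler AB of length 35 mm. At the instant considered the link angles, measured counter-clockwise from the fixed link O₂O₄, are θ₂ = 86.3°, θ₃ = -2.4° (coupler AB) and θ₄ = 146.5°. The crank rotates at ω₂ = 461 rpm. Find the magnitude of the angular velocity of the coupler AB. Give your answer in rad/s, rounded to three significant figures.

ω₂ = 48.28 rad/s (from 461 rpm).
Differentiating the loop-closure r₂e^{iθ₂}+r₃e^{iθ₃}=r₁+r₄e^{iθ₄} gives r₂ω₂e^{iθ₂}+r₃ω₃e^{iθ₃}=r₄ω₄e^{iθ₄}.
Eliminating the other unknown: ω₃ = r₂ω₂ sin(θ₄−θ₂) / [r₃ sin(θ₃−θ₄)].
Numerator sine = +0.86777; denominator sine = -0.51653.
Result = 0.0195·48.28·(+0.86777) / (0.035·(-0.51653)) = -45.186 rad/s; magnitude 45.186 rad/s.

45.2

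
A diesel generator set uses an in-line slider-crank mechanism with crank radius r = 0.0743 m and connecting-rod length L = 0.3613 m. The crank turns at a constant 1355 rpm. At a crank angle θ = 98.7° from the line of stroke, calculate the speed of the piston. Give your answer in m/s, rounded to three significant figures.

ω = 2π·1355/60 = 141.9 rad/s
For an in-line slider-crank, x = r cosθ + √(L² − r² sin²θ), so v = −rω sinθ·[1 + r cosθ/√(L² − r² sin²θ)].
With r = 0.0743 m, L = 0.3613 m, θ = 98.7°: √(L² − r² sin²θ) = 0.35376 m.
v = −0.0743·141.9·0.98849·[1 + 0.0743·-0.15126/0.35376] = -10.09 m/s.
|v| = 10.09 m/s.

10.1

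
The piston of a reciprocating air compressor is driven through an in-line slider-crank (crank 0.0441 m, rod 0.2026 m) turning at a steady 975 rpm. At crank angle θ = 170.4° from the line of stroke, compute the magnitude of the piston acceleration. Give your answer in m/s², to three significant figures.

359

ω = 2π·975/60 = 102.1 rad/s
x(θ) = r cosθ + √(L² − r² sin²θ); with ω constant, a = ω²·d²x/dθ².
d²x/dθ² = −r cosθ − r²(cos2θ)/√u − r⁴ sin²2θ/(4u^{3/2}),  u = L² − r² sin²θ = 0.0409927 m².
Substituting r = 0.0441 m, L = 0.2026 m, θ = 170.4°: d²x/dθ² = +0.034399 m.
a = ω²·d²x/dθ² = (102.1)²·(+0.034399) = +358.6 m/s²;  |a| = 358.6 m/s².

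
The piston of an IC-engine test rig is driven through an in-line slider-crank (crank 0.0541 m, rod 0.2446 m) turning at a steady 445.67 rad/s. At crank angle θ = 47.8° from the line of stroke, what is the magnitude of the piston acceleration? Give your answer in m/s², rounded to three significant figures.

ω = 445.7 rad/s
x(θ) = r cosθ + √(L² − r² sin²θ); with ω constant, a = ω²·d²x/dθ².
d²x/dθ² = −r cosθ − r²(cos2θ)/√u − r⁴ sin²2θ/(4u^{3/2}),  u = L² − r² sin²θ = 0.058223 m².
Substituting r = 0.0541 m, L = 0.2446 m, θ = 47.8°: d²x/dθ² = -0.035307 m.
a = ω²·d²x/dθ² = (445.7)²·(-0.035307) = -7012.8 m/s²;  |a| = 7012.8 m/s².

7010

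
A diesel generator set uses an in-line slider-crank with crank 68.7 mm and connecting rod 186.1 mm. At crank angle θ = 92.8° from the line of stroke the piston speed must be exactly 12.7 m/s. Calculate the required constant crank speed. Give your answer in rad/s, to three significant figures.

189

For an in-line slider-crank, |v_piston| = rω|sinθ|·[1 + r cosθ/√(L² − r² sin²θ)].
With r = 0.0687 m, L = 0.1861 m, θ = 92.8°: the bracketed kinematic factor |dx/dθ| = 0.067287 m.
ω = v/|dx/dθ| = 12.7/0.067287 = 188.74 rad/s.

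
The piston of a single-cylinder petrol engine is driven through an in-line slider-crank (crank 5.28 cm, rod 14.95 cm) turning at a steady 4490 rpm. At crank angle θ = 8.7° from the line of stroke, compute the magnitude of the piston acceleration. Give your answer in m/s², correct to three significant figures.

15500

ω = 2π·4490/60 = 470.2 rad/s
x(θ) = r cosθ + √(L² − r² sin²θ); with ω constant, a = ω²·d²x/dθ².
d²x/dθ² = −r cosθ − r²(cos2θ)/√u − r⁴ sin²2θ/(4u^{3/2}),  u = L² − r² sin²θ = 0.0222865 m².
Substituting r = 0.0528 m, L = 0.1495 m, θ = 8.7°: d²x/dθ² = -0.070065 m.
a = ω²·d²x/dθ² = (470.2)²·(-0.070065) = -15490 m/s²;  |a| = 15490 m/s².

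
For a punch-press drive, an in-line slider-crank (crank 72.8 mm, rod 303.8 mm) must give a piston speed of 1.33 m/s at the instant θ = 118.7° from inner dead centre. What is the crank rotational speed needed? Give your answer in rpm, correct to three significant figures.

225

For an in-line slider-crank, |v_piston| = rω|sinθ|·[1 + r cosθ/√(L² − r² sin²θ)].
With r = 0.0728 m, L = 0.3038 m, θ = 118.7°: the bracketed kinematic factor |dx/dθ| = 0.05634 m.
ω = v/|dx/dθ| = 1.33/0.05634 = 23.607 rad/s.
N = 60ω/(2π) = 225.43 rpm.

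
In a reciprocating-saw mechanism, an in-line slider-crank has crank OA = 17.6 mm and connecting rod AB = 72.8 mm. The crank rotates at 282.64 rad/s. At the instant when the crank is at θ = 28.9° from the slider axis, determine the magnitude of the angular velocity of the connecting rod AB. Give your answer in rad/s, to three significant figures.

60.2

ω = 282.6 rad/s
The rod makes angle φ with the slider axis where L sinφ = r sinθ; differentiating, L cosφ·φ̇ = r ω cosθ.
L cosφ = √(L² − r² sin²θ) = 0.072301 m.
|ω_rod| = r ω |cosθ| / √(L² − r² sin²θ) = 0.0176·282.6·0.87546/0.072301 = 60.234 rad/s.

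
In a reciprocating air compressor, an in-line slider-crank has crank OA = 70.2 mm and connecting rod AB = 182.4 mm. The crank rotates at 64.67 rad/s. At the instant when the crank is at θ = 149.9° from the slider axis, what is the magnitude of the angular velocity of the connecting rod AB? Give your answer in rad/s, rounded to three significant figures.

21.9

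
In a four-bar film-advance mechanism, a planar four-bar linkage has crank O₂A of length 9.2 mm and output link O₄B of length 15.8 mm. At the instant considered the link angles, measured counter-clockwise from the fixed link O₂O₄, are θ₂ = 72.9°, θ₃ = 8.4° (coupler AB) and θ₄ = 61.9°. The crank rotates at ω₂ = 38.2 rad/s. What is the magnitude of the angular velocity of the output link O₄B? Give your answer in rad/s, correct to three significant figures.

ω₂ = 38.2 rad/s
Differentiating the loop-closure r₂e^{iθ₂}+r₃e^{iθ₃}=r₁+r₄e^{iθ₄} gives r₂ω₂e^{iθ₂}+r₃ω₃e^{iθ₃}=r₄ω₄e^{iθ₄}.
Eliminating the other unknown: ω₄ = r₂ω₂ sin(θ₂−θ₃) / [r₄ sin(θ₄−θ₃)].
Numerator sine = +0.90259; denominator sine = +0.80386.
Result = 0.0092·38.2·(+0.90259) / (0.0158·(+0.80386)) = +24.975 rad/s; magnitude 24.975 rad/s.

25.0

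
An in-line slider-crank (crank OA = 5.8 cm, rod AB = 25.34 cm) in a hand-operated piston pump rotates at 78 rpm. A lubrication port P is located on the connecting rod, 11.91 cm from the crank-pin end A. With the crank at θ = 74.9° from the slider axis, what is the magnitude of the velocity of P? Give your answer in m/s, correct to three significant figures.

ω = 8.168 rad/s.  Crank-pin speed |V_A| = rω = 0.47375 m/s, perpendicular to OA.
Rod angle: sinφ = −(r/L) sinθ ⇒ φ = -12.767°; ω_rod = −rω cosθ/√(L²−r²sin²θ) = -0.49938 rad/s.
V_P = V_A + ω_rod × AP, with AP = 0.1191 m along the rod.
Components: V_Px = −rω sinθ − a·ω_rod·sinφ = -0.47054 m/s;  V_Py = rω cosθ + a·ω_rod·cosφ = +0.065409 m/s.
|V_P| = √(V_Px² + V_Py²) = 0.47506 m/s.

0.475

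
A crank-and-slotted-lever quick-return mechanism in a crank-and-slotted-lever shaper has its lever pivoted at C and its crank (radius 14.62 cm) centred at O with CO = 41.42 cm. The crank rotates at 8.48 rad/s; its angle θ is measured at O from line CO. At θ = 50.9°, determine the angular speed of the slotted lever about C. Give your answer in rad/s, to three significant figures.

ω = 8.48 rad/s
Crank pin A relative to C: A = (d + r cosθ, r sinθ); lever angle φ = atan2(r sinθ, d + r cosθ).
Differentiating tanφ: φ̇ = rω(d cosθ + r)/(d² + r² + 2dr cosθ).
d² + r² + 2dr cosθ = |CA|² = 0.269319 m²;  d cosθ + r = +0.40743 m.
|ω_lever| = |0.1462·8.48·+0.40743| / 0.269319 = 1.8755 rad/s.

1.88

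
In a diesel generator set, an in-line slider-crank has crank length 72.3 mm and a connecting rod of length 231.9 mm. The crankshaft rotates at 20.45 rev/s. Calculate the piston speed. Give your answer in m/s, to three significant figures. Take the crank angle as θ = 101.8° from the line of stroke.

ω = 2π·20.4 = 128.5 rad/s
For an in-line slider-crank, x = r cosθ + √(L² − r² sin²θ), so v = −rω sinθ·[1 + r cosθ/√(L² − r² sin²θ)].
With r = 0.0723 m, L = 0.2319 m, θ = 101.8°: √(L² − r² sin²θ) = 0.22084 m.
v = −0.0723·128.5·0.97887·[1 + 0.0723·-0.20450/0.22084] = -8.4848 m/s.
|v| = 8.4848 m/s.

8.48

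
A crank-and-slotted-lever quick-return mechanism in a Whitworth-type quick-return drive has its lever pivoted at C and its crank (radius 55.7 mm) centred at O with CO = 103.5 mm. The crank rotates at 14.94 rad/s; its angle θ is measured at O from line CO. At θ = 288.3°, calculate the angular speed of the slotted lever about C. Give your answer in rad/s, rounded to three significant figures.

ω = 14.94 rad/s
Crank pin A relative to C: A = (d + r cosθ, r sinθ); lever angle φ = atan2(r sinθ, d + r cosθ).
Differentiating tanφ: φ̇ = rω(d cosθ + r)/(d² + r² + 2dr cosθ).
d² + r² + 2dr cosθ = |CA|² = 0.017435 m²;  d cosθ + r = +0.088198 m.
|ω_lever| = |0.0557·14.94·+0.088198| / 0.017435 = 4.2096 rad/s.

4.21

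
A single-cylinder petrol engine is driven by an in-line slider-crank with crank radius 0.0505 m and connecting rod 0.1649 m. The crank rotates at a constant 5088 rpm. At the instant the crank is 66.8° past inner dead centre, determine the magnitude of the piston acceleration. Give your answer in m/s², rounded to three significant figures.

2550

ω = 2π·5088/60 = 532.8 rad/s
x(θ) = r cosθ + √(L² − r² sin²θ); with ω constant, a = ω²·d²x/dθ².
d²x/dθ² = −r cosθ − r²(cos2θ)/√u − r⁴ sin²2θ/(4u^{3/2}),  u = L² − r² sin²θ = 0.0250375 m².
Substituting r = 0.0505 m, L = 0.1649 m, θ = 66.8°: d²x/dθ² = -0.0089946 m.
a = ω²·d²x/dθ² = (532.8)²·(-0.0089946) = -2553.5 m/s²;  |a| = 2553.5 m/s².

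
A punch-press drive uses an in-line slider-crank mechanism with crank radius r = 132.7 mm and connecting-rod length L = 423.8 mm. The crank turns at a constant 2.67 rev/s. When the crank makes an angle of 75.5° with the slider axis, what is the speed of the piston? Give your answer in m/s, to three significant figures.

2.33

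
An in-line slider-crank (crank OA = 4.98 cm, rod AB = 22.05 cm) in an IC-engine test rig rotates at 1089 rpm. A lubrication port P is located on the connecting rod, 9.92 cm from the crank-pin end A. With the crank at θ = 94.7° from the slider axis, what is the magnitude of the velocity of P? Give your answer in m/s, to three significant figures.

5.62

ω = 114 rad/s.  Crank-pin speed |V_A| = rω = 5.6792 m/s, perpendicular to OA.
Rod angle: sinφ = −(r/L) sinθ ⇒ φ = -13.008°; ω_rod = −rω cosθ/√(L²−r²sin²θ) = +2.166 rad/s.
V_P = V_A + ω_rod × AP, with AP = 0.0992 m along the rod.
Components: V_Px = −rω sinθ − a·ω_rod·sinφ = -5.6117 m/s;  V_Py = rω cosθ + a·ω_rod·cosφ = -0.25599 m/s.
|V_P| = √(V_Px² + V_Py²) = 5.6176 m/s.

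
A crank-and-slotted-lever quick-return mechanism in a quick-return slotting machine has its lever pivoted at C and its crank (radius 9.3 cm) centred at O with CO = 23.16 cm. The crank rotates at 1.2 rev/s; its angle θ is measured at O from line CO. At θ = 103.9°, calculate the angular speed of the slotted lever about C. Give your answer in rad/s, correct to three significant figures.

0.504

ω = 7.54 rad/s (from 1.2 rev/s).
Crank pin A relative to C: A = (d + r cosθ, r sinθ); lever angle φ = atan2(r sinθ, d + r cosθ).
Differentiating tanφ: φ̇ = rω(d cosθ + r)/(d² + r² + 2dr cosθ).
d² + r² + 2dr cosθ = |CA|² = 0.0519391 m²;  d cosθ + r = +0.037363 m.
|ω_lever| = |0.093·7.54·+0.037363| / 0.0519391 = 0.50442 rad/s.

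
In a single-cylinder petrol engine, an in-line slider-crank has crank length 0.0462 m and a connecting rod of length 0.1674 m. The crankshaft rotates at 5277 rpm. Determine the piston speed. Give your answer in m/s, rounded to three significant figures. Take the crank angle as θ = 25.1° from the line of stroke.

ω = 2π·5277/60 = 552.6 rad/s
For an in-line slider-crank, x = r cosθ + √(L² − r² sin²θ), so v = −rω sinθ·[1 + r cosθ/√(L² − r² sin²θ)].
With r = 0.0462 m, L = 0.1674 m, θ = 25.1°: √(L² − r² sin²θ) = 0.16625 m.
v = −0.0462·552.6·0.42420·[1 + 0.0462·0.90557/0.16625] = -13.555 m/s.
|v| = 13.555 m/s.

13.6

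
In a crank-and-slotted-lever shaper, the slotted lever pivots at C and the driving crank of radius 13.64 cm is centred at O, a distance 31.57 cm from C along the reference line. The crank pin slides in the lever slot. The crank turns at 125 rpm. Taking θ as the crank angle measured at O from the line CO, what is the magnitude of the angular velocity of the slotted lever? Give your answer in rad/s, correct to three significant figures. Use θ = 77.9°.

ω = 13.09 rad/s (from 125 rpm).
Crank pin A relative to C: A = (d + r cosθ, r sinθ); lever angle φ = atan2(r sinθ, d + r cosθ).
Differentiating tanφ: φ̇ = rω(d cosθ + r)/(d² + r² + 2dr cosθ).
d² + r² + 2dr cosθ = |CA|² = 0.136324 m²;  d cosθ + r = +0.20258 m.
|ω_lever| = |0.1364·13.09·+0.20258| / 0.136324 = 2.6532 rad/s.

2.65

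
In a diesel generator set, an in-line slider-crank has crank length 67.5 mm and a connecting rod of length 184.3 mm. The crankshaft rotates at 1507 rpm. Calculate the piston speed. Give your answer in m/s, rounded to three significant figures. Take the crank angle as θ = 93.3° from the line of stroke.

10.4

ω = 2π·1507/60 = 157.8 rad/s
For an in-line slider-crank, x = r cosθ + √(L² − r² sin²θ), so v = −rω sinθ·[1 + r cosθ/√(L² − r² sin²θ)].
With r = 0.0675 m, L = 0.1843 m, θ = 93.3°: √(L² − r² sin²θ) = 0.17154 m.
v = −0.0675·157.8·0.99834·[1 + 0.0675·-0.05756/0.17154] = -10.394 m/s.
|v| = 10.394 m/s.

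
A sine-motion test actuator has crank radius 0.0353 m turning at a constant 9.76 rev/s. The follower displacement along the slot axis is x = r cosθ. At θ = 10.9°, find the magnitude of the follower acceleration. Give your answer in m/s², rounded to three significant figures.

130

ω = 61.32 rad/s (from 9.76 rev/s).
x = r cosθ ⇒ ẍ = −rω² cosθ (ω constant).
|a| = rω²|cosθ| = 0.0353·(61.32)²·|cos 10.9°| = 130.35 m/s².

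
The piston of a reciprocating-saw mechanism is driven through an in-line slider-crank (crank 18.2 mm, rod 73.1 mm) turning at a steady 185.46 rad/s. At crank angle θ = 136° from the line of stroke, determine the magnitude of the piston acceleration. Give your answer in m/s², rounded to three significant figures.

ω = 185.5 rad/s
x(θ) = r cosθ + √(L² − r² sin²θ); with ω constant, a = ω²·d²x/dθ².
d²x/dθ² = −r cosθ − r²(cos2θ)/√u − r⁴ sin²2θ/(4u^{3/2}),  u = L² − r² sin²θ = 0.00518377 m².
Substituting r = 0.0182 m, L = 0.0731 m, θ = 136°: d²x/dθ² = +0.012858 m.
a = ω²·d²x/dθ² = (185.5)²·(+0.012858) = +442.26 m/s²;  |a| = 442.26 m/s².

442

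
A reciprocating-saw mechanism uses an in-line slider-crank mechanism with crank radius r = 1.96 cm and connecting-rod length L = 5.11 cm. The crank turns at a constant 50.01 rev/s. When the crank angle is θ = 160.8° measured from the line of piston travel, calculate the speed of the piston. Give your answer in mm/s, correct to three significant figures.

ω = 2π·50 = 314.2 rad/s
For an in-line slider-crank, x = r cosθ + √(L² − r² sin²θ), so v = −rω sinθ·[1 + r cosθ/√(L² − r² sin²θ)].
With r = 0.0196 m, L = 0.0511 m, θ = 160.8°: √(L² − r² sin²θ) = 0.050692 m.
v = −0.0196·314.2·0.32887·[1 + 0.0196·-0.94438/0.050692] = -1.2858 m/s.
|v| = 1.2858 m/s = 1285.8 mm/s.

1290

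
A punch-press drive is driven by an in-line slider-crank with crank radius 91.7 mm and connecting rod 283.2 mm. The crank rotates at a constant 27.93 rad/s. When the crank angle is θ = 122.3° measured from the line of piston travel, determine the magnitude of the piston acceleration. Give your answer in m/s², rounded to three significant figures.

ω = 27.93 rad/s
x(θ) = r cosθ + √(L² − r² sin²θ); with ω constant, a = ω²·d²x/dθ².
d²x/dθ² = −r cosθ − r²(cos2θ)/√u − r⁴ sin²2θ/(4u^{3/2}),  u = L² − r² sin²θ = 0.0741944 m².
Substituting r = 0.0917 m, L = 0.2832 m, θ = 122.3°: d²x/dθ² = +0.061528 m.
a = ω²·d²x/dθ² = (27.93)²·(+0.061528) = +47.997 m/s²;  |a| = 47.997 m/s².

48.0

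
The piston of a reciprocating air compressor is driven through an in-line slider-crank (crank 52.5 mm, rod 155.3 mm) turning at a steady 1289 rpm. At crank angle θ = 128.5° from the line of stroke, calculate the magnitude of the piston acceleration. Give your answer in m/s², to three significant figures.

661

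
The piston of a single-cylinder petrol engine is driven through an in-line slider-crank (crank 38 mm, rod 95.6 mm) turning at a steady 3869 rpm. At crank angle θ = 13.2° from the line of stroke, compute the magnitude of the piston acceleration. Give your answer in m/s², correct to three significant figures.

8320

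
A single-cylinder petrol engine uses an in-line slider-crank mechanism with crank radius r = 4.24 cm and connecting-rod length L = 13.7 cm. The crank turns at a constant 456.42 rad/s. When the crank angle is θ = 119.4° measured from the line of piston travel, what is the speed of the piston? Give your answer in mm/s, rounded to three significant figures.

14200

ω = 456.4 rad/s
For an in-line slider-crank, x = r cosθ + √(L² − r² sin²θ), so v = −rω sinθ·[1 + r cosθ/√(L² − r² sin²θ)].
With r = 0.0424 m, L = 0.137 m, θ = 119.4°: √(L² − r² sin²θ) = 0.13193 m.
v = −0.0424·456.4·0.87121·[1 + 0.0424·-0.49090/0.13193] = -14.2 m/s.
|v| = 14.2 m/s = 14200 mm/s.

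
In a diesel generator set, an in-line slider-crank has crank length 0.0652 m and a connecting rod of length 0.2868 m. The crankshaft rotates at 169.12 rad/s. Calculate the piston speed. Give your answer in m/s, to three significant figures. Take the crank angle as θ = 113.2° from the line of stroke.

9.21

ω = 169.1 rad/s
For an in-line slider-crank, x = r cosθ + √(L² − r² sin²θ), so v = −rω sinθ·[1 + r cosθ/√(L² − r² sin²θ)].
With r = 0.0652 m, L = 0.2868 m, θ = 113.2°: √(L² − r² sin²θ) = 0.28047 m.
v = −0.0652·169.1·0.91914·[1 + 0.0652·-0.39394/0.28047] = -9.2068 m/s.
|v| = 9.2068 m/s.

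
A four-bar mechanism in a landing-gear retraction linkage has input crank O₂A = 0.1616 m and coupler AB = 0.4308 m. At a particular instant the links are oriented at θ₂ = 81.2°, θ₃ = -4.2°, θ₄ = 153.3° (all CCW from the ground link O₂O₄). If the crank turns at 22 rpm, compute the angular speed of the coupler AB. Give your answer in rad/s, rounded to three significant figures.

2.15

ω₂ = 2.304 rad/s (from 22 rpm).
Differentiating the loop-closure r₂e^{iθ₂}+r₃e^{iθ₃}=r₁+r₄e^{iθ₄} gives r₂ω₂e^{iθ₂}+r₃ω₃e^{iθ₃}=r₄ω₄e^{iθ₄}.
Eliminating the other unknown: ω₃ = r₂ω₂ sin(θ₄−θ₂) / [r₃ sin(θ₃−θ₄)].
Numerator sine = +0.95159; denominator sine = -0.38268.
Result = 0.1616·2.304·(+0.95159) / (0.4308·(-0.38268)) = -2.149 rad/s; magnitude 2.149 rad/s.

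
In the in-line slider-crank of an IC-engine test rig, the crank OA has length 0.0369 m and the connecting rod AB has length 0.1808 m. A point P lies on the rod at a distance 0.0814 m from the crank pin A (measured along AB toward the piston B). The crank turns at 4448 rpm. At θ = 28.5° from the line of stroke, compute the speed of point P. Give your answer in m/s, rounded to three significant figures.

12.1

ω = 465.8 rad/s.  Crank-pin speed |V_A| = rω = 17.188 m/s, perpendicular to OA.
Rod angle: sinφ = −(r/L) sinθ ⇒ φ = -5.589°; ω_rod = −rω cosθ/√(L²−r²sin²θ) = -83.944 rad/s.
V_P = V_A + ω_rod × AP, with AP = 0.0814 m along the rod.
Components: V_Px = −rω sinθ − a·ω_rod·sinφ = -8.8667 m/s;  V_Py = rω cosθ + a·ω_rod·cosφ = +8.3044 m/s.
|V_P| = √(V_Px² + V_Py²) = 12.148 m/s.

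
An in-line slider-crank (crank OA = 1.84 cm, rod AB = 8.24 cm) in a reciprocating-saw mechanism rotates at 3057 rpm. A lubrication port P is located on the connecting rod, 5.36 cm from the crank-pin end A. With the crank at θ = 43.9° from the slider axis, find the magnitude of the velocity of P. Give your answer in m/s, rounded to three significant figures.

4.75

ω = 320.1 rad/s.  Crank-pin speed |V_A| = rω = 5.8904 m/s, perpendicular to OA.
Rod angle: sinφ = −(r/L) sinθ ⇒ φ = -8.907°; ω_rod = −rω cosθ/√(L²−r²sin²θ) = -52.137 rad/s.
V_P = V_A + ω_rod × AP, with AP = 0.0536 m along the rod.
Components: V_Px = −rω sinθ − a·ω_rod·sinφ = -4.5171 m/s;  V_Py = rω cosθ + a·ω_rod·cosφ = +1.4834 m/s.
|V_P| = √(V_Px² + V_Py²) = 4.7544 m/s.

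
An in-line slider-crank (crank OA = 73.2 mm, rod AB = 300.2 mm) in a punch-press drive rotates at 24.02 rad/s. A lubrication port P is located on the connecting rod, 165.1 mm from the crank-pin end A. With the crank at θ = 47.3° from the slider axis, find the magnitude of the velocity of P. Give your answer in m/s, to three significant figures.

1.51

ω = 24.02 rad/s.  Crank-pin speed |V_A| = rω = 1.7583 m/s, perpendicular to OA.
Rod angle: sinφ = −(r/L) sinθ ⇒ φ = -10.323°; ω_rod = −rω cosθ/√(L²−r²sin²θ) = -4.0373 rad/s.
V_P = V_A + ω_rod × AP, with AP = 0.1651 m along the rod.
Components: V_Px = −rω sinθ − a·ω_rod·sinφ = -1.4116 m/s;  V_Py = rω cosθ + a·ω_rod·cosφ = +0.53661 m/s.
|V_P| = √(V_Px² + V_Py²) = 1.5102 m/s.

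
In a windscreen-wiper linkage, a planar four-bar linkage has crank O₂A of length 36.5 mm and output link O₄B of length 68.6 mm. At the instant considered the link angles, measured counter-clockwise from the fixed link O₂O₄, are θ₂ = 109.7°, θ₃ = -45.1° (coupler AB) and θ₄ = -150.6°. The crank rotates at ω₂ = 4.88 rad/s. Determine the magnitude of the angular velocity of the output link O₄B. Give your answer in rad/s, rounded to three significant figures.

1.15

ω₂ = 4.88 rad/s
Differentiating the loop-closure r₂e^{iθ₂}+r₃e^{iθ₃}=r₁+r₄e^{iθ₄} gives r₂ω₂e^{iθ₂}+r₃ω₃e^{iθ₃}=r₄ω₄e^{iθ₄}.
Eliminating the other unknown: ω₄ = r₂ω₂ sin(θ₂−θ₃) / [r₄ sin(θ₄−θ₃)].
Numerator sine = +0.42578; denominator sine = -0.96363.
Result = 0.0365·4.88·(+0.42578) / (0.0686·(-0.96363)) = -1.1473 rad/s; magnitude 1.1473 rad/s.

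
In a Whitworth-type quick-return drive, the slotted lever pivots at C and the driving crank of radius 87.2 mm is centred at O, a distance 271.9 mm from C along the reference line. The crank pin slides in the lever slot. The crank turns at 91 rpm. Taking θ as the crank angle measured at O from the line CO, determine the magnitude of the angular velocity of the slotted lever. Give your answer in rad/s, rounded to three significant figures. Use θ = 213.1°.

2.79

ω = 9.529 rad/s (from 91 rpm).
Crank pin A relative to C: A = (d + r cosθ, r sinθ); lever angle φ = atan2(r sinθ, d + r cosθ).
Differentiating tanφ: φ̇ = rω(d cosθ + r)/(d² + r² + 2dr cosθ).
d² + r² + 2dr cosθ = |CA|² = 0.0418094 m²;  d cosθ + r = -0.14058 m.
|ω_lever| = |0.0872·9.529·-0.14058| / 0.0418094 = 2.794 rad/s.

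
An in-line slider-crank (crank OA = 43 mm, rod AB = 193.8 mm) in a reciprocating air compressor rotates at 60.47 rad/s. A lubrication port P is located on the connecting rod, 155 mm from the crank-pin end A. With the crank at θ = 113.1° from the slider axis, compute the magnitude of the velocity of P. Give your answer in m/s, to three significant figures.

2.23

ω = 60.47 rad/s.  Crank-pin speed |V_A| = rω = 2.6002 m/s, perpendicular to OA.
Rod angle: sinφ = −(r/L) sinθ ⇒ φ = -11.776°; ω_rod = −rω cosθ/√(L²−r²sin²θ) = +5.3772 rad/s.
V_P = V_A + ω_rod × AP, with AP = 0.155 m along the rod.
Components: V_Px = −rω sinθ − a·ω_rod·sinφ = -2.2216 m/s;  V_Py = rω cosθ + a·ω_rod·cosφ = -0.20424 m/s.
|V_P| = √(V_Px² + V_Py²) = 2.231 m/s.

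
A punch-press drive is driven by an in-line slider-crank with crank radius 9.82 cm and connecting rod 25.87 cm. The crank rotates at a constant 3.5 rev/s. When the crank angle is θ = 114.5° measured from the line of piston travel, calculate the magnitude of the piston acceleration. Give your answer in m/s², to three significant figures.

ω = 2π·3.5 = 21.99 rad/s
x(θ) = r cosθ + √(L² − r² sin²θ); with ω constant, a = ω²·d²x/dθ².
d²x/dθ² = −r cosθ − r²(cos2θ)/√u − r⁴ sin²2θ/(4u^{3/2}),  u = L² − r² sin²θ = 0.0589408 m².
Substituting r = 0.0982 m, L = 0.2587 m, θ = 114.5°: d²x/dθ² = +0.065857 m.
a = ω²·d²x/dθ² = (21.99)²·(+0.065857) = +31.849 m/s²;  |a| = 31.849 m/s².

31.8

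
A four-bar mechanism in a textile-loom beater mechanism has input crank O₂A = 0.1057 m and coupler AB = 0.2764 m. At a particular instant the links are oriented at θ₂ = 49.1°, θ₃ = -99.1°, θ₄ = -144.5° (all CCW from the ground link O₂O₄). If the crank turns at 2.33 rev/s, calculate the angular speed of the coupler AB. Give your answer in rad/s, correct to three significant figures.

1.85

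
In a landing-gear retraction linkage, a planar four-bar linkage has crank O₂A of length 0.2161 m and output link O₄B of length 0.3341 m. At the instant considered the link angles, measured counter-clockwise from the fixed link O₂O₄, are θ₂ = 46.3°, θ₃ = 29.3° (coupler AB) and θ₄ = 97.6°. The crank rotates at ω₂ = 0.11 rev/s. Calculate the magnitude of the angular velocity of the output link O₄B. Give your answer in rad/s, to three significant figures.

0.141

ω₂ = 0.6912 rad/s (from 0.11 rev/s).
Differentiating the loop-closure r₂e^{iθ₂}+r₃e^{iθ₃}=r₁+r₄e^{iθ₄} gives r₂ω₂e^{iθ₂}+r₃ω₃e^{iθ₃}=r₄ω₄e^{iθ₄}.
Eliminating the other unknown: ω₄ = r₂ω₂ sin(θ₂−θ₃) / [r₄ sin(θ₄−θ₃)].
Numerator sine = +0.29237; denominator sine = +0.92913.
Result = 0.2161·0.6912·(+0.29237) / (0.3341·(+0.92913)) = +0.14067 rad/s; magnitude 0.14067 rad/s.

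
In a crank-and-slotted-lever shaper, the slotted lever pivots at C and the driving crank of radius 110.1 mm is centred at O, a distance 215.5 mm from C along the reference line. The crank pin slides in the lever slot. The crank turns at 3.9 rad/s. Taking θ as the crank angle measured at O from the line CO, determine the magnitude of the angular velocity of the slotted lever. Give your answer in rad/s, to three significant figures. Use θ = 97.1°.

0.680

ω = 3.9 rad/s
Crank pin A relative to C: A = (d + r cosθ, r sinθ); lever angle φ = atan2(r sinθ, d + r cosθ).
Differentiating tanφ: φ̇ = rω(d cosθ + r)/(d² + r² + 2dr cosθ).
d² + r² + 2dr cosθ = |CA|² = 0.052697 m²;  d cosθ + r = +0.083464 m.
|ω_lever| = |0.1101·3.9·+0.083464| / 0.052697 = 0.68009 rad/s.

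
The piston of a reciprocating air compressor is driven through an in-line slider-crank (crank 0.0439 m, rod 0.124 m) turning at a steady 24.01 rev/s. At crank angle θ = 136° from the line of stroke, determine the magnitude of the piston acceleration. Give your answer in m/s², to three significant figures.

694

ω = 2π·24 = 150.9 rad/s
x(θ) = r cosθ + √(L² − r² sin²θ); with ω constant, a = ω²·d²x/dθ².
d²x/dθ² = −r cosθ − r²(cos2θ)/√u − r⁴ sin²2θ/(4u^{3/2}),  u = L² − r² sin²θ = 0.014446 m².
Substituting r = 0.0439 m, L = 0.124 m, θ = 136°: d²x/dθ² = +0.030485 m.
a = ω²·d²x/dθ² = (150.9)²·(+0.030485) = +693.8 m/s²;  |a| = 693.8 m/s².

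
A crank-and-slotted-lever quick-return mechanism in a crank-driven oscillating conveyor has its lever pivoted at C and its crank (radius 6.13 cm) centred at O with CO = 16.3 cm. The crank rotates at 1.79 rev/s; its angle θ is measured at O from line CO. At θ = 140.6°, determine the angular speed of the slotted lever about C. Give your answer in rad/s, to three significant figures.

ω = 11.25 rad/s (from 1.79 rev/s).
Crank pin A relative to C: A = (d + r cosθ, r sinθ); lever angle φ = atan2(r sinθ, d + r cosθ).
Differentiating tanφ: φ̇ = rω(d cosθ + r)/(d² + r² + 2dr cosθ).
d² + r² + 2dr cosθ = |CA|² = 0.0148845 m²;  d cosθ + r = -0.064656 m.
|ω_lever| = |0.0613·11.25·-0.064656| / 0.0148845 = 2.9948 rad/s.

2.99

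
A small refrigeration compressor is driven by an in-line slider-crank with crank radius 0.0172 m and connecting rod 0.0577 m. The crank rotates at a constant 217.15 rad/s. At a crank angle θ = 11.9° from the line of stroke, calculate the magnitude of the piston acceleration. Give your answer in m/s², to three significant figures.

1020

ω = 217.2 rad/s
x(θ) = r cosθ + √(L² − r² sin²θ); with ω constant, a = ω²·d²x/dθ².
d²x/dθ² = −r cosθ − r²(cos2θ)/√u − r⁴ sin²2θ/(4u^{3/2}),  u = L² − r² sin²θ = 0.00331671 m².
Substituting r = 0.0172 m, L = 0.0577 m, θ = 11.9°: d²x/dθ² = -0.021549 m.
a = ω²·d²x/dθ² = (217.2)²·(-0.021549) = -1016.1 m/s²;  |a| = 1016.1 m/s².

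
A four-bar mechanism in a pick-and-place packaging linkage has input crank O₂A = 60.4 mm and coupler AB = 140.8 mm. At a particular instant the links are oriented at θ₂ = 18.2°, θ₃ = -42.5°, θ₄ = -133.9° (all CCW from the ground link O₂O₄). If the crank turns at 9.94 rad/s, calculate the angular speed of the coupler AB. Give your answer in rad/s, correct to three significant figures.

2.00

ω₂ = 9.94 rad/s
Differentiating the loop-closure r₂e^{iθ₂}+r₃e^{iθ₃}=r₁+r₄e^{iθ₄} gives r₂ω₂e^{iθ₂}+r₃ω₃e^{iθ₃}=r₄ω₄e^{iθ₄}.
Eliminating the other unknown: ω₃ = r₂ω₂ sin(θ₄−θ₂) / [r₃ sin(θ₃−θ₄)].
Numerator sine = -0.46793; denominator sine = +0.99970.
Result = 0.0604·9.94·(-0.46793) / (0.1408·(+0.99970)) = -1.9959 rad/s; magnitude 1.9959 rad/s.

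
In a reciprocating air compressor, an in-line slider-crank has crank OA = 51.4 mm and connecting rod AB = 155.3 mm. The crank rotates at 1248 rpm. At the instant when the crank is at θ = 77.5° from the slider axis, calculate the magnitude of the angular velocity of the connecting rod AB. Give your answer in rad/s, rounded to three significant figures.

9.89

ω = 130.7 rad/s (converted from 1248 rpm).
The rod makes angle φ with the slider axis where L sinφ = r sinθ; differentiating, L cosφ·φ̇ = r ω cosθ.
L cosφ = √(L² − r² sin²θ) = 0.14697 m.
|ω_rod| = r ω |cosθ| / √(L² − r² sin²θ) = 0.0514·130.7·0.21644/0.14697 = 9.8928 rad/s.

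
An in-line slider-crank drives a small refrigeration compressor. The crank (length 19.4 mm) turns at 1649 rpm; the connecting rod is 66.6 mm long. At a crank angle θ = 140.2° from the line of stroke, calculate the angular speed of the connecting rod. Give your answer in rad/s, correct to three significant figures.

ω = 172.7 rad/s (converted from 1649 rpm).
The rod makes angle φ with the slider axis where L sinφ = r sinθ; differentiating, L cosφ·φ̇ = r ω cosθ.
L cosφ = √(L² − r² sin²θ) = 0.065432 m.
|ω_rod| = r ω |cosθ| / √(L² − r² sin²θ) = 0.0194·172.7·0.76828/0.065432 = 39.335 rad/s.

39.3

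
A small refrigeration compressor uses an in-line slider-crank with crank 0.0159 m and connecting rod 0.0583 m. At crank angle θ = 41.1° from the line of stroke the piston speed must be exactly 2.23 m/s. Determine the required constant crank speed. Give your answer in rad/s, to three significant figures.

176

For an in-line slider-crank, |v_piston| = rω|sinθ|·[1 + r cosθ/√(L² − r² sin²θ)].
With r = 0.0159 m, L = 0.0583 m, θ = 41.1°: the bracketed kinematic factor |dx/dθ| = 0.012636 m.
ω = v/|dx/dθ| = 2.23/0.012636 = 176.48 rad/s.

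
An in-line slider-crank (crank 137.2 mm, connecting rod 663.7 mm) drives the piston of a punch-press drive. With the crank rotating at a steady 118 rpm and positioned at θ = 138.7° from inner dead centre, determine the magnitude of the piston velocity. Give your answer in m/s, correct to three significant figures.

ω = 2π·118/60 = 12.36 rad/s
For an in-line slider-crank, x = r cosθ + √(L² − r² sin²θ), so v = −rω sinθ·[1 + r cosθ/√(L² − r² sin²θ)].
With r = 0.1372 m, L = 0.6637 m, θ = 138.7°: √(L² − r² sin²θ) = 0.65749 m.
v = −0.1372·12.36·0.66000·[1 + 0.1372·-0.75126/0.65749] = -0.94353 m/s.
|v| = 0.94353 m/s.

0.944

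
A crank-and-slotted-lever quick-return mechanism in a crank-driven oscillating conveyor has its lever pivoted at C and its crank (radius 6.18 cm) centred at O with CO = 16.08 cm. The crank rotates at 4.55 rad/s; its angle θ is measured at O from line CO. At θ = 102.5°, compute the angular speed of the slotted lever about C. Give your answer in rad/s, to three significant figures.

0.299

ω = 4.55 rad/s
Crank pin A relative to C: A = (d + r cosθ, r sinθ); lever angle φ = atan2(r sinθ, d + r cosθ).
Differentiating tanφ: φ̇ = rω(d cosθ + r)/(d² + r² + 2dr cosθ).
d² + r² + 2dr cosθ = |CA|² = 0.0253742 m²;  d cosθ + r = +0.026997 m.
|ω_lever| = |0.0618·4.55·+0.026997| / 0.0253742 = 0.29917 rad/s.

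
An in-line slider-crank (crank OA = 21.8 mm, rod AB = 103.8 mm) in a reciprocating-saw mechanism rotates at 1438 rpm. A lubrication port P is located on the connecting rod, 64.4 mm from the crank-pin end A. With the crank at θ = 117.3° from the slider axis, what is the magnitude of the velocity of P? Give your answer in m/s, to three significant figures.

ω = 150.6 rad/s.  Crank-pin speed |V_A| = rω = 3.2828 m/s, perpendicular to OA.
Rod angle: sinφ = −(r/L) sinθ ⇒ φ = -10.756°; ω_rod = −rω cosθ/√(L²−r²sin²θ) = +14.765 rad/s.
V_P = V_A + ω_rod × AP, with AP = 0.0644 m along the rod.
Components: V_Px = −rω sinθ − a·ω_rod·sinφ = -2.7397 m/s;  V_Py = rω cosθ + a·ω_rod·cosφ = -0.57151 m/s.
|V_P| = √(V_Px² + V_Py²) = 2.7987 m/s.

2.80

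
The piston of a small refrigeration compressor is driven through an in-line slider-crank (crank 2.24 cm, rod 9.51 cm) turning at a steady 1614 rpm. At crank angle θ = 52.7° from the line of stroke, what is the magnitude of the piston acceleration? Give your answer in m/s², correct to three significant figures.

349

ω = 2π·1614/60 = 169 rad/s
x(θ) = r cosθ + √(L² − r² sin²θ); with ω constant, a = ω²·d²x/dθ².
d²x/dθ² = −r cosθ − r²(cos2θ)/√u − r⁴ sin²2θ/(4u^{3/2}),  u = L² − r² sin²θ = 0.00872651 m².
Substituting r = 0.0224 m, L = 0.0951 m, θ = 52.7°: d²x/dθ² = -0.01222 m.
a = ω²·d²x/dθ² = (169)²·(-0.01222) = -349.08 m/s²;  |a| = 349.08 m/s².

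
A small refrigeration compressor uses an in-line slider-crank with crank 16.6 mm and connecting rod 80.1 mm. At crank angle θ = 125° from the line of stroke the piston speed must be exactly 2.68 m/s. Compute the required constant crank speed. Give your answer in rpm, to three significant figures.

2140

For an in-line slider-crank, |v_piston| = rω|sinθ|·[1 + r cosθ/√(L² − r² sin²θ)].
With r = 0.0166 m, L = 0.0801 m, θ = 125°: the bracketed kinematic factor |dx/dθ| = 0.011958 m.
ω = v/|dx/dθ| = 2.68/0.011958 = 224.12 rad/s.
N = 60ω/(2π) = 2140.2 rpm.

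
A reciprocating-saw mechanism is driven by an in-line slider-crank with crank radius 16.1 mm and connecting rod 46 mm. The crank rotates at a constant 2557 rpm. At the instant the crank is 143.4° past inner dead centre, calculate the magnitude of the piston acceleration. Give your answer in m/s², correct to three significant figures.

ω = 2π·2557/60 = 267.8 rad/s
x(θ) = r cosθ + √(L² − r² sin²θ); with ω constant, a = ω²·d²x/dθ².
d²x/dθ² = −r cosθ − r²(cos2θ)/√u − r⁴ sin²2θ/(4u^{3/2}),  u = L² − r² sin²θ = 0.00202385 m².
Substituting r = 0.0161 m, L = 0.046 m, θ = 143.4°: d²x/dθ² = +0.011091 m.
a = ω²·d²x/dθ² = (267.8)²·(+0.011091) = +795.22 m/s²;  |a| = 795.22 m/s².

795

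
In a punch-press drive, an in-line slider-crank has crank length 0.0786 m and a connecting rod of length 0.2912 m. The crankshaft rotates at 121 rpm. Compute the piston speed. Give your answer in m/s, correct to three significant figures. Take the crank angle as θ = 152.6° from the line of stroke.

0.348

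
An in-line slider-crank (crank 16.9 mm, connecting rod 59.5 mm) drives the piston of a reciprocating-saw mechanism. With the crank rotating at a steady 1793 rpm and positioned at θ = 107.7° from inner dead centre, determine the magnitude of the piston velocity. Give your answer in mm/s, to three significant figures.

2750

ω = 2π·1793/60 = 187.8 rad/s
For an in-line slider-crank, x = r cosθ + √(L² − r² sin²θ), so v = −rω sinθ·[1 + r cosθ/√(L² − r² sin²θ)].
With r = 0.0169 m, L = 0.0595 m, θ = 107.7°: √(L² − r² sin²θ) = 0.05728 m.
v = −0.0169·187.8·0.95266·[1 + 0.0169·-0.30403/0.05728] = -2.7518 m/s.
|v| = 2.7518 m/s = 2751.8 mm/s.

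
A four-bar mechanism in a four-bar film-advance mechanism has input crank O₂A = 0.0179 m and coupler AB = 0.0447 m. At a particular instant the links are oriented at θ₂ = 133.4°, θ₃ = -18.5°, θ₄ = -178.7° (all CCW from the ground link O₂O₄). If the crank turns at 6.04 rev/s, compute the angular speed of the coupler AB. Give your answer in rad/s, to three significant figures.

ω₂ = 37.95 rad/s (from 6.04 rev/s).
Differentiating the loop-closure r₂e^{iθ₂}+r₃e^{iθ₃}=r₁+r₄e^{iθ₄} gives r₂ω₂e^{iθ₂}+r₃ω₃e^{iθ₃}=r₄ω₄e^{iθ₄}.
Eliminating the other unknown: ω₃ = r₂ω₂ sin(θ₄−θ₂) / [r₃ sin(θ₃−θ₄)].
Numerator sine = +0.74198; denominator sine = +0.33874.
Result = 0.0179·37.95·(+0.74198) / (0.0447·(+0.33874)) = +33.288 rad/s; magnitude 33.288 rad/s.

33.3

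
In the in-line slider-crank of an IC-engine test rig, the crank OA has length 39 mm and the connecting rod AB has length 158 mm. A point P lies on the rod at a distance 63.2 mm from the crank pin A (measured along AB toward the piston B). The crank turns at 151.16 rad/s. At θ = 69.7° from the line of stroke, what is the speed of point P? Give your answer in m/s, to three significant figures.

ω = 151.2 rad/s.  Crank-pin speed |V_A| = rω = 5.8952 m/s, perpendicular to OA.
Rod angle: sinφ = −(r/L) sinθ ⇒ φ = -13.386°; ω_rod = −rω cosθ/√(L²−r²sin²θ) = -13.306 rad/s.
V_P = V_A + ω_rod × AP, with AP = 0.0632 m along the rod.
Components: V_Px = −rω sinθ − a·ω_rod·sinφ = -5.7238 m/s;  V_Py = rω cosθ + a·ω_rod·cosφ = +1.2272 m/s.
|V_P| = √(V_Px² + V_Py²) = 5.8538 m/s.

5.85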